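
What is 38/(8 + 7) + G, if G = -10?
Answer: -112/15 ≈ -7.4667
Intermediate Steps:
38/(8 + 7) + G = 38/(8 + 7) - 10 = 38/15 - 10 = -112/15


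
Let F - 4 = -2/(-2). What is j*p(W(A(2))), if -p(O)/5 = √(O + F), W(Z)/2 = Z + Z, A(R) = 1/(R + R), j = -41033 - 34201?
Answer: 376170*√6 ≈ 9.2143e+5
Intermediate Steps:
j = -75234
A(R) = 1/(2*R)
W(Z) = 4*Z (W(Z) = 2*(Z + Z) = 2*(2*Z) = 4*Z)
F = 5 (F = 4 - 2/(-2) = 4 - 2*(-½) = 4 + 1 = 5)
p(O) = -5*√(5 + O) (p(O) = -5*√(O + 5) = -5*√(5 + O))
j*p(W(A(2))) = -(-376170)*√(5 + 4*((½)/2)) = -(-376170)*√(5 + 4*((½)*(½))) = -(-376170)*√(5 + 4*(¼)) = -(-376170)*√(5 + 1) = -(-376170)*√6 = 376170*√6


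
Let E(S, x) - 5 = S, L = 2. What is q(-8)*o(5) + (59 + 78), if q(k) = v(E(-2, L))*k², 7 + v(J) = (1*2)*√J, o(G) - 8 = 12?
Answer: -8823 + 2560*√3 ≈ -4389.0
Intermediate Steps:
o(G) = 20 (o(G) = 8 + 12 = 20)
E(S, x) = 5 + S
v(J) = -7 + 2*√J (v(J) = -7 + (1*2)*√J = -7 + 2*√J)
q(k) = k²*(-7 + 2*√3) (q(k) = (-7 + 2*√(5 - 2))*k² = (-7 + 2*√3)*k² = k²*(-7 + 2*√3))
q(-8)*o(5) + (59 + 78) = ((-8)²*(-7 + 2*√3))*20 + (59 + 78) = (64*(-7 + 2*√3))*20 + 137 = (-448 + 128*√3)*20 + 137 = (-8960 + 2560*√3) + 137 = -8823 + 2560*√3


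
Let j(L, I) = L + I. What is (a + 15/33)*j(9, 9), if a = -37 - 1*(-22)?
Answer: -2880/11 ≈ -261.82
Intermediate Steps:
j(L, I) = I + L
a = -15 (a = -37 + 22 = -15)
(a + 15/33)*j(9, 9) = (-15 + 15/33)*(9 + 9) = (-15 + 15*(1/33))*18 = (-15 + 5/11)*18 = -160/11*18 = -2880/11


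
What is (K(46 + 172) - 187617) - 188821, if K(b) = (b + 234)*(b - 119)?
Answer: -331690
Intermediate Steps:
K(b) = (-119 + b)*(234 + b) (K(b) = (234 + b)*(-119 + b) = (-119 + b)*(234 + b))
(K(46 + 172) - 187617) - 188821 = ((-27846 + (46 + 172)**2 + 115*(46 + 172)) - 187617) - 188821 = ((-27846 + 218**2 + 115*218) - 187617) - 188821 = ((-27846 + 47524 + 25070) - 187617) - 188821 = (44748 - 187617) - 188821 = -142869 - 188821 = -331690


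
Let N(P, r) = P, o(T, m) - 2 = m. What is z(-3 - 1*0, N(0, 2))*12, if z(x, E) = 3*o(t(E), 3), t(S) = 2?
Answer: 180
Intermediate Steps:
o(T, m) = 2 + m
z(x, E) = 15 (z(x, E) = 3*(2 + 3) = 3*5 = 15)
z(-3 - 1*0, N(0, 2))*12 = 15*12 = 180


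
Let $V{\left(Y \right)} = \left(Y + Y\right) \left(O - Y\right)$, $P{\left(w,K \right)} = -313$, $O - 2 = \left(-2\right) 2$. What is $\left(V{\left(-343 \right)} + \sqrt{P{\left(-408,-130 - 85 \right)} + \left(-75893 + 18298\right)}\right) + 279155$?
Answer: $45229 + 2 i \sqrt{14477} \approx 45229.0 + 240.64 i$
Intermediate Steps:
$O = -2$ ($O = 2 - 4 = -2$)
$V{\left(Y \right)} = 2 Y \left(-2 - Y\right)$ ($V{\left(Y \right)} = \left(Y + Y\right) \left(-2 - Y\right) = 2 Y \left(-2 - Y\right)$)
$\left(V{\left(-343 \right)} + \sqrt{P{\left(-408,-130 - 85 \right)} + \left(-75893 + 18298\right)}\right) + 279155 = \left(\left(-2\right) \left(-343\right) \left(2 - 343\right) + \sqrt{-313 + \left(-75893 + 18298\right)}\right) + 279155 = \left(\left(-2\right) \left(-343\right) \left(-341\right) + \sqrt{-313 - 57595}\right) + 279155 = \left(-233926 + \sqrt{-57908}\right) + 279155 = \left(-233926 + 2 i \sqrt{14477}\right) + 279155 = 45229 + 2 i \sqrt{14477}$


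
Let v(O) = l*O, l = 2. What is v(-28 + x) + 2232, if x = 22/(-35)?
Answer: 76116/35 ≈ 2174.7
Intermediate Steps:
x = -22/35 (x = 22*(-1/35) = -22/35 ≈ -0.62857)
v(O) = 2*O
v(-28 + x) + 2232 = 2*(-28 - 22/35) + 2232 = 2*(-1002/35) + 2232 = -2004/35 + 2232 = 76116/35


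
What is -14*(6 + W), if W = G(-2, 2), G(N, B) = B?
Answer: -112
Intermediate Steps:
W = 2
-14*(6 + W) = -14*(6 + 2) = -14*8 = -112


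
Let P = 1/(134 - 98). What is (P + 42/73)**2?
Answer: 2512225/6906384 ≈ 0.36375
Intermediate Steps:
P = 1/36 ≈ 0.027778
(P + 42/73)**2 = (1/36 + 42/73)**2 = (1585/2628)**2 = 2512225/6906384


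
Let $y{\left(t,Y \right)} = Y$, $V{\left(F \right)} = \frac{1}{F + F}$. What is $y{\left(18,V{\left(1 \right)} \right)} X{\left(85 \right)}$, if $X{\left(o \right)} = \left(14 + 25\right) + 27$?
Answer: $33$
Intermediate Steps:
$V{\left(F \right)} = \frac{1}{2 F}$
$X{\left(o \right)} = 66$ ($X{\left(o \right)} = 39 + 27 = 66$)
$y{\left(18,V{\left(1 \right)} \right)} X{\left(85 \right)} = \frac{1}{2 \cdot 1} \cdot 66 = \frac{1}{2} \cdot 1 \cdot 66 = \frac{1}{2} \cdot 66 = 33$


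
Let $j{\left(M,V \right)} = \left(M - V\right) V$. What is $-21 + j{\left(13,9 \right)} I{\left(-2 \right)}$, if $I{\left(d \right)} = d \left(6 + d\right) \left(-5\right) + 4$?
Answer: $1563$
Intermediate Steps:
$j{\left(M,V \right)} = V \left(M - V\right)$
$I{\left(d \right)} = 4 + d \left(-30 - 5 d\right)$ ($I{\left(d \right)} = d \left(-30 - 5 d\right) + 4 = 4 + d \left(-30 - 5 d\right)$)
$-21 + j{\left(13,9 \right)} I{\left(-2 \right)} = -21 + 9 \left(13 - 9\right) \left(4 - -60 - 5 \left(-2\right)^{2}\right) = -21 + 9 \left(13 - 9\right) \left(4 + 60 - 20\right) = -21 + 9 \cdot 4 \left(4 + 60 - 20\right) = -21 + 36 \cdot 44 = -21 + 1584 = 1563$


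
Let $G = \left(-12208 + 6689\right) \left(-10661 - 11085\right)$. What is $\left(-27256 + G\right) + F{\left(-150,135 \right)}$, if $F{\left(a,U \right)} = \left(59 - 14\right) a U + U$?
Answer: $119077803$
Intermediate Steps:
$F{\left(a,U \right)} = U + 45 U a$ ($F{\left(a,U \right)} = 45 a U + U = 45 U a + U = U + 45 U a$)
$G = 120016174$ ($G = \left(-5519\right) \left(-21746\right) = 120016174$)
$\left(-27256 + G\right) + F{\left(-150,135 \right)} = \left(-27256 + 120016174\right) + 135 \left(1 + 45 \left(-150\right)\right) = 119988918 + 135 \left(1 - 6750\right) = 119988918 + 135 \left(-6749\right) = 119988918 - 911115 = 119077803$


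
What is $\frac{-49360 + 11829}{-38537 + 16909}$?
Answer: $\frac{37531}{21628} \approx 1.7353$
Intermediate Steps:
$\frac{-49360 + 11829}{-38537 + 16909} = - \frac{37531}{-21628} = \left(-37531\right) \left(- \frac{1}{21628}\right) = \frac{37531}{21628}$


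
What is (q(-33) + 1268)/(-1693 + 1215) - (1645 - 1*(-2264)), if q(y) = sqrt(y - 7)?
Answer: -934885/239 - I*sqrt(10)/239 ≈ -3911.7 - 0.013231*I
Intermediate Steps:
q(y) = sqrt(-7 + y)
(q(-33) + 1268)/(-1693 + 1215) - (1645 - 1*(-2264)) = (sqrt(-7 - 33) + 1268)/(-1693 + 1215) - (1645 - 1*(-2264)) = (sqrt(-40) + 1268)/(-478) - (1645 + 2264) = (2*I*sqrt(10) + 1268)*(-1/478) - 1*3909 = (1268 + 2*I*sqrt(10))*(-1/478) - 3909 = (-634/239 - I*sqrt(10)/239) - 3909 = -934885/239 - I*sqrt(10)/239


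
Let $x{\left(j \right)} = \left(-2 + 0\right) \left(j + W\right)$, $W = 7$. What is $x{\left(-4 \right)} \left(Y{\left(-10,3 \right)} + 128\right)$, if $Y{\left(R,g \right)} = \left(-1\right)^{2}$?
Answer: $-774$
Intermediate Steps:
$Y{\left(R,g \right)} = 1$
$x{\left(j \right)} = -14 - 2 j$ ($x{\left(j \right)} = \left(-2 + 0\right) \left(j + 7\right) = - 2 \left(7 + j\right) = -14 - 2 j$)
$x{\left(-4 \right)} \left(Y{\left(-10,3 \right)} + 128\right) = \left(-14 - -8\right) \left(1 + 128\right) = \left(-14 + 8\right) 129 = \left(-6\right) 129 = -774$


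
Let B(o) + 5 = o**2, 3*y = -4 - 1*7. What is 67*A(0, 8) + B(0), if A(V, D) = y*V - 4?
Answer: -273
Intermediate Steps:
y = -11/3 (y = (-4 - 1*7)/3 = (-4 - 7)/3 = (1/3)*(-11) = -11/3 ≈ -3.6667)
A(V, D) = -4 - 11*V/3 (A(V, D) = -11*V/3 - 4 = -4 - 11*V/3)
B(o) = -5 + o**2
67*A(0, 8) + B(0) = 67*(-4 - 11/3*0) + (-5 + 0**2) = 67*(-4 + 0) + (-5 + 0) = 67*(-4) - 5 = -268 - 5 = -273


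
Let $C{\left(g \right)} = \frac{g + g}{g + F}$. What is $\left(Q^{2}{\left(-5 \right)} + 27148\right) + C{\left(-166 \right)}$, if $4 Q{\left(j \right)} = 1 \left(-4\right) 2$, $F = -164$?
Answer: $\frac{4480246}{165} \approx 27153.0$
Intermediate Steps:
$Q{\left(j \right)} = -2$ ($Q{\left(j \right)} = \frac{1 \left(-4\right) 2}{4} = \frac{\left(-4\right) 2}{4} = \frac{1}{4} \left(-8\right) = -2$)
$C{\left(g \right)} = \frac{2 g}{-164 + g}$ ($C{\left(g \right)} = \frac{g + g}{g - 164} = \frac{2 g}{-164 + g}$)
$\left(Q^{2}{\left(-5 \right)} + 27148\right) + C{\left(-166 \right)} = \left(\left(-2\right)^{2} + 27148\right) + 2 \left(-166\right) \frac{1}{-164 - 166} = \left(4 + 27148\right) + 2 \left(-166\right) \frac{1}{-330} = 27152 + 2 \left(-166\right) \left(- \frac{1}{330}\right) = 27152 + \frac{166}{165} = \frac{4480246}{165}$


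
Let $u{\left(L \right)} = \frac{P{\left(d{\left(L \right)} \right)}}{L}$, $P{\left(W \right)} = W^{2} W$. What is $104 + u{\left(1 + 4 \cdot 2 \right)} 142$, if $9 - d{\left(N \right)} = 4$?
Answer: $\frac{18686}{9} \approx 2076.2$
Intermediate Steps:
$d{\left(N \right)} = 5$ ($d{\left(N \right)} = 9 - 4 = 5$)
$P{\left(W \right)} = W^{3}$
$u{\left(L \right)} = \frac{125}{L}$ ($u{\left(L \right)} = \frac{5^{3}}{L} = \frac{125}{L}$)
$104 + u{\left(1 + 4 \cdot 2 \right)} 142 = 104 + \frac{125}{1 + 4 \cdot 2} \cdot 142 = 104 + \frac{125}{1 + 8} \cdot 142 = 104 + \frac{125}{9} \cdot 142 = 104 + \frac{17750}{9} = \frac{18686}{9}$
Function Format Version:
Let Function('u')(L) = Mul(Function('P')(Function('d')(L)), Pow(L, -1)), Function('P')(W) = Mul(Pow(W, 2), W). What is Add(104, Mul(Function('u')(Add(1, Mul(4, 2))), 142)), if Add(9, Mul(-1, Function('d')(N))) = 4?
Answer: Rational(18686, 9) ≈ 2076.2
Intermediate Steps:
Function('d')(N) = 5 (Function('d')(N) = Add(9, Mul(-1, 4)) = Add(9, -4) = 5)
Function('P')(W) = Pow(W, 3)
Function('u')(L) = Mul(125, Pow(L, -1)) (Function('u')(L) = Mul(Pow(5, 3), Pow(L, -1)) = Mul(125, Pow(L, -1)))
Add(104, Mul(Function('u')(Add(1, Mul(4, 2))), 142)) = Add(104, Mul(Mul(125, Pow(Add(1, Mul(4, 2)), -1)), 142)) = Add(104, Mul(Mul(125, Pow(Add(1, 8), -1)), 142)) = Add(104, Mul(Mul(125, Pow(9, -1)), 142)) = Add(104, Mul(Mul(125, Rational(1, 9)), 142)) = Add(104, Mul(Rational(125, 9), 142)) = Add(104, Rational(17750, 9)) = Rational(18686, 9)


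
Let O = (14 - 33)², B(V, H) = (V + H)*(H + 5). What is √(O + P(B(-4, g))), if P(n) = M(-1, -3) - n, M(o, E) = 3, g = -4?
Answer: 2*√93 ≈ 19.287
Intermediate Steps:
B(V, H) = (5 + H)*(H + V) (B(V, H) = (H + V)*(5 + H) = (5 + H)*(H + V))
O = 361 (O = (-19)² = 361)
P(n) = 3 - n
√(O + P(B(-4, g))) = √(361 + (3 - ((-4)² + 5*(-4) + 5*(-4) - 4*(-4)))) = √(361 + (3 - (16 - 20 - 20 + 16))) = √(361 + (3 - 1*(-8))) = √(361 + (3 + 8)) = √(361 + 11) = √372 = 2*√93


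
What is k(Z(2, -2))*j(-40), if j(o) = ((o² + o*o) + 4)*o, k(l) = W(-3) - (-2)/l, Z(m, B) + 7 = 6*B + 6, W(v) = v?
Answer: 5254560/13 ≈ 4.0420e+5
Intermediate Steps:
Z(m, B) = -1 + 6*B (Z(m, B) = -7 + (6*B + 6) = -7 + (6 + 6*B) = -1 + 6*B)
k(l) = -3 + 2/l (k(l) = -3 - (-2)/l = -3 + 2/l)
j(o) = o*(4 + 2*o²) (j(o) = ((o² + o²) + 4)*o = (2*o² + 4)*o = (4 + 2*o²)*o = o*(4 + 2*o²))
k(Z(2, -2))*j(-40) = (-3 + 2/(-1 + 6*(-2)))*(2*(-40)*(2 + (-40)²)) = (-3 + 2/(-1 - 12))*(2*(-40)*(2 + 1600)) = (-3 + 2/(-13))*(2*(-40)*1602) = (-3 + 2*(-1/13))*(-128160) = (-3 - 2/13)*(-128160) = -41/13*(-128160) = 5254560/13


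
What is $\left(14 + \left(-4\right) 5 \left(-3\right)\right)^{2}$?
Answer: $5476$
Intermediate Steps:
$\left(14 + \left(-4\right) 5 \left(-3\right)\right)^{2} = \left(14 - -60\right)^{2} = \left(14 + 60\right)^{2} = 74^{2} = 5476$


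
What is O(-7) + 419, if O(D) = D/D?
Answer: 420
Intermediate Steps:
O(D) = 1
O(-7) + 419 = 1 + 419 = 420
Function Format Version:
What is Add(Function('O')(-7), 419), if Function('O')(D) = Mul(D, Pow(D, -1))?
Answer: 420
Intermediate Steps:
Function('O')(D) = 1
Add(Function('O')(-7), 419) = Add(1, 419) = 420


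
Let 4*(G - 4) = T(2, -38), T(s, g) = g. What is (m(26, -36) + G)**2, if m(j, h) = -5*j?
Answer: 73441/4 ≈ 18360.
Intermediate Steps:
G = -11/2 (G = 4 + (1/4)*(-38) = 4 - 19/2 = -11/2 ≈ -5.5000)
(m(26, -36) + G)**2 = (-5*26 - 11/2)**2 = (-130 - 11/2)**2 = (-271/2)**2 = 73441/4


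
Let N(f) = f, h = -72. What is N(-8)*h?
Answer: 576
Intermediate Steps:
N(-8)*h = -8*(-72) = 576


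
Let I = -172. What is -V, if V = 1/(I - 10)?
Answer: 1/182 ≈ 0.0054945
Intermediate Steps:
V = -1/182 (V = 1/(-172 - 10) = 1/(-182) = -1/182 ≈ -0.0054945)
-V = -1*(-1/182) = 1/182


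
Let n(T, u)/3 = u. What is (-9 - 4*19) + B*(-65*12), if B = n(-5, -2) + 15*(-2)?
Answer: 27995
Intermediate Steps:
n(T, u) = 3*u
B = -36 (B = 3*(-2) + 15*(-2) = -6 - 30 = -36)
(-9 - 4*19) + B*(-65*12) = (-9 - 4*19) - (-2340)*12 = (-9 - 76) - 36*(-780) = -85 + 28080 = 27995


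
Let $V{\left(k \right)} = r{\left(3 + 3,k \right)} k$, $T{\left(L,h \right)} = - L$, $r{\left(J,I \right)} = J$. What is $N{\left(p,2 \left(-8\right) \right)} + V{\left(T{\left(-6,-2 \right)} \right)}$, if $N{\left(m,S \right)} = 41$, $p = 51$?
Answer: $77$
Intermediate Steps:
$V{\left(k \right)} = 6 k$ ($V{\left(k \right)} = \left(3 + 3\right) k = 6 k$)
$N{\left(p,2 \left(-8\right) \right)} + V{\left(T{\left(-6,-2 \right)} \right)} = 41 + 6 \left(\left(-1\right) \left(-6\right)\right) = 41 + 6 \cdot 6 = 41 + 36 = 77$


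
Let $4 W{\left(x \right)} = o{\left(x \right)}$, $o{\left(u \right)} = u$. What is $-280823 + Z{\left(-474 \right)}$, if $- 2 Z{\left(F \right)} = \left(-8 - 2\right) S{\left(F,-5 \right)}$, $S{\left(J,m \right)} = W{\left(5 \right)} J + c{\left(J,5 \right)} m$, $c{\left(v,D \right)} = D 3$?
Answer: $- \frac{568321}{2} \approx -2.8416 \cdot 10^{5}$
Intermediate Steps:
$W{\left(x \right)} = \frac{x}{4}$
$c{\left(v,D \right)} = 3 D$
$S{\left(J,m \right)} = 15 m + \frac{5 J}{4}$ ($S{\left(J,m \right)} = \frac{1}{4} \cdot 5 J + 3 \cdot 5 m = \frac{5 J}{4} + 15 m = 15 m + \frac{5 J}{4}$)
$Z{\left(F \right)} = -375 + \frac{25 F}{4}$ ($Z{\left(F \right)} = - \frac{\left(-8 - 2\right) \left(15 \left(-5\right) + \frac{5 F}{4}\right)}{2} = - \frac{\left(-10\right) \left(-75 + \frac{5 F}{4}\right)}{2} = - \frac{750 - \frac{25 F}{2}}{2} = -375 + \frac{25 F}{4}$)
$-280823 + Z{\left(-474 \right)} = -280823 + \left(-375 + \frac{25}{4} \left(-474\right)\right) = -280823 - \frac{6675}{2} = - \frac{568321}{2}$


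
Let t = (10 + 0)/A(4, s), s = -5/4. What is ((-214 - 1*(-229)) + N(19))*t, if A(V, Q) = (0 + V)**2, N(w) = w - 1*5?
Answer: 145/8 ≈ 18.125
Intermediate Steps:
N(w) = -5 + w (N(w) = w - 5 = -5 + w)
s = -5/4 (s = -5*1/4 = -5/4 ≈ -1.2500)
A(V, Q) = V**2
t = 5/8 (t = (10 + 0)/(4**2) = 10/16 = 10*(1/16) = 5/8 ≈ 0.62500)
((-214 - 1*(-229)) + N(19))*t = ((-214 - 1*(-229)) + (-5 + 19))*(5/8) = ((-214 + 229) + 14)*(5/8) = (15 + 14)*(5/8) = 29*(5/8) = 145/8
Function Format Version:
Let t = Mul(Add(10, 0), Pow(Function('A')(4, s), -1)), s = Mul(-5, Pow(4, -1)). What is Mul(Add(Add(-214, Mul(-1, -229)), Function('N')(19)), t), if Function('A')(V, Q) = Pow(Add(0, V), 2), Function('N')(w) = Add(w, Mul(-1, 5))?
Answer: Rational(145, 8) ≈ 18.125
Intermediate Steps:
Function('N')(w) = Add(-5, w) (Function('N')(w) = Add(w, -5) = Add(-5, w))
s = Rational(-5, 4) (s = Mul(-5, Rational(1, 4)) = Rational(-5, 4) ≈ -1.2500)
Function('A')(V, Q) = Pow(V, 2)
t = Rational(5, 8) (t = Mul(Add(10, 0), Pow(Pow(4, 2), -1)) = Mul(10, Pow(16, -1)) = Mul(10, Rational(1, 16)) = Rational(5, 8) ≈ 0.62500)
Mul(Add(Add(-214, Mul(-1, -229)), Function('N')(19)), t) = Mul(Add(Add(-214, Mul(-1, -229)), Add(-5, 19)), Rational(5, 8)) = Mul(Add(Add(-214, 229), 14), Rational(5, 8)) = Mul(Add(15, 14), Rational(5, 8)) = Mul(29, Rational(5, 8)) = Rational(145, 8)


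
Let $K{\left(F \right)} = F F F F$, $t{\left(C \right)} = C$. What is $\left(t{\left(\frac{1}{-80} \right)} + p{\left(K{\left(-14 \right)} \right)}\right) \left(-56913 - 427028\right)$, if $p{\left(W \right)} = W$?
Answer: $- \frac{1487285712539}{80} \approx -1.8591 \cdot 10^{10}$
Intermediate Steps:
$K{\left(F \right)} = F^{4}$ ($K{\left(F \right)} = F^{2} F F = F^{3} F = F^{4}$)
$\left(t{\left(\frac{1}{-80} \right)} + p{\left(K{\left(-14 \right)} \right)}\right) \left(-56913 - 427028\right) = \left(\frac{1}{-80} + \left(-14\right)^{4}\right) \left(-56913 - 427028\right) = \left(- \frac{1}{80} + 38416\right) \left(-483941\right) = \frac{3073279}{80} \left(-483941\right) = - \frac{1487285712539}{80}$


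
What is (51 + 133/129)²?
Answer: 45050944/16641 ≈ 2707.2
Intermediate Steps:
(51 + 133/129)² = (6712/129)² = 45050944/16641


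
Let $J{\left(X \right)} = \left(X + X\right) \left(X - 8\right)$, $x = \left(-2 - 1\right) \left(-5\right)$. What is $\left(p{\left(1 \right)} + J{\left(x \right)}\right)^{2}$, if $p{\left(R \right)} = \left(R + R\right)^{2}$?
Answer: $45796$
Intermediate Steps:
$x = 15$ ($x = \left(-3\right) \left(-5\right) = 15$)
$J{\left(X \right)} = 2 X \left(-8 + X\right)$
$p{\left(R \right)} = 4 R^{2}$ ($p{\left(R \right)} = \left(2 R\right)^{2} = 4 R^{2}$)
$\left(p{\left(1 \right)} + J{\left(x \right)}\right)^{2} = \left(4 \cdot 1^{2} + 2 \cdot 15 \left(-8 + 15\right)\right)^{2} = \left(4 \cdot 1 + 2 \cdot 15 \cdot 7\right)^{2} = \left(4 + 210\right)^{2} = 214^{2} = 45796$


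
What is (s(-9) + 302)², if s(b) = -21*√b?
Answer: 87235 - 38052*I ≈ 87235.0 - 38052.0*I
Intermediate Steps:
(s(-9) + 302)² = (-63*I + 302)² = (302 - 63*I)²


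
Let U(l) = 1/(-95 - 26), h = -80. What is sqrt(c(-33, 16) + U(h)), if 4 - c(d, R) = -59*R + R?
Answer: sqrt(112771)/11 ≈ 30.529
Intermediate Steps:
c(d, R) = 4 + 58*R (c(d, R) = 4 - (-59*R + R) = 4 - (-58)*R = 4 + 58*R)
U(l) = -1/121 (U(l) = 1/(-121) = -1/121)
sqrt(c(-33, 16) + U(h)) = sqrt((4 + 58*16) - 1/121) = sqrt((4 + 928) - 1/121) = sqrt(932 - 1/121) = sqrt(112771/121) = sqrt(112771)/11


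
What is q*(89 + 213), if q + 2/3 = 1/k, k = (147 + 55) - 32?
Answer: -50887/255 ≈ -199.56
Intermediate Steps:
k = 170 (k = 202 - 32 = 170)
q = -337/510 (q = -2/3 + 1/170 = -337/510 ≈ -0.66078)
q*(89 + 213) = -337*(89 + 213)/510 = -337/510*302 = -50887/255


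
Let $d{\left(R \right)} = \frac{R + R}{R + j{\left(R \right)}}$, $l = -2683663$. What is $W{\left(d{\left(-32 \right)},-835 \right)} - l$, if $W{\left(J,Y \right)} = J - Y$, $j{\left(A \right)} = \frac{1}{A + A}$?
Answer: $\frac{5500540498}{2049} \approx 2.6845 \cdot 10^{6}$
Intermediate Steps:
$j{\left(A \right)} = \frac{1}{2 A}$
$d{\left(R \right)} = \frac{2 R}{R + \frac{1}{2 R}}$ ($d{\left(R \right)} = \frac{R + R}{R + \frac{1}{2 R}} = \frac{2 R}{R + \frac{1}{2 R}}$)
$W{\left(d{\left(-32 \right)},-835 \right)} - l = \left(\frac{4 \left(-32\right)^{2}}{1 + 2 \left(-32\right)^{2}} - -835\right) - -2683663 = \left(4 \cdot 1024 \frac{1}{1 + 2 \cdot 1024} + 835\right) + 2683663 = \left(4 \cdot 1024 \frac{1}{1 + 2048} + 835\right) + 2683663 = \left(4 \cdot 1024 \cdot \frac{1}{2049} + 835\right) + 2683663 = \left(\frac{4096}{2049} + 835\right) + 2683663 = \frac{1715011}{2049} + 2683663 = \frac{5500540498}{2049}$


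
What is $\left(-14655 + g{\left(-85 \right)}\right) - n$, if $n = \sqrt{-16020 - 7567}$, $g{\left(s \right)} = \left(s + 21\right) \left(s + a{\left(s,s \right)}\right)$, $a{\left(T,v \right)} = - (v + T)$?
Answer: $-20095 - i \sqrt{23587} \approx -20095.0 - 153.58 i$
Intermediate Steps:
$a{\left(T,v \right)} = - T - v$ ($a{\left(T,v \right)} = - (T + v) = - T - v$)
$g{\left(s \right)} = - s \left(21 + s\right)$ ($g{\left(s \right)} = \left(s + 21\right) \left(s - 2 s\right) = \left(21 + s\right) \left(s - 2 s\right) = \left(21 + s\right) \left(- s\right) = - s \left(21 + s\right)$)
$n = i \sqrt{23587}$ ($n = \sqrt{-23587} = i \sqrt{23587} \approx 153.58 i$)
$\left(-14655 + g{\left(-85 \right)}\right) - n = \left(-14655 - 85 \left(-21 - -85\right)\right) - i \sqrt{23587} = \left(-14655 - 85 \left(-21 + 85\right)\right) - i \sqrt{23587} = \left(-14655 - 5440\right) - i \sqrt{23587} = -20095 - i \sqrt{23587}$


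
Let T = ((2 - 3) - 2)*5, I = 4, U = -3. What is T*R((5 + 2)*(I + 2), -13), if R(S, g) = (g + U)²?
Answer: -3840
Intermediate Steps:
T = -15 (T = (-1 - 2)*5 = -3*5 = -15)
R(S, g) = (-3 + g)² (R(S, g) = (g - 3)² = (-3 + g)²)
T*R((5 + 2)*(I + 2), -13) = -15*(-3 - 13)² = -15*(-16)² = -15*256 = -3840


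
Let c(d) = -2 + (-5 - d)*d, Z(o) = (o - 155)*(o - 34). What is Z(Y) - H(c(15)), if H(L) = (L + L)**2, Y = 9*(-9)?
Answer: -337676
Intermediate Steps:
Y = -81
Z(o) = (-155 + o)*(-34 + o)
c(d) = -2 + d*(-5 - d)
H(L) = 4*L**2 (H(L) = (2*L)**2 = 4*L**2)
Z(Y) - H(c(15)) = (5270 + (-81)**2 - 189*(-81)) - 4*(-2 - 1*15**2 - 5*15)**2 = (5270 + 6561 + 15309) - 4*(-2 - 1*225 - 75)**2 = 27140 - 4*(-2 - 225 - 75)**2 = 27140 - 4*(-302)**2 = 27140 - 4*91204 = 27140 - 1*364816 = 27140 - 364816 = -337676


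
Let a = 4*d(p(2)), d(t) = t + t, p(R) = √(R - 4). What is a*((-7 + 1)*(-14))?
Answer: 672*I*√2 ≈ 950.35*I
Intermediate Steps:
p(R) = √(-4 + R)
d(t) = 2*t
a = 8*I*√2 (a = 4*(2*√(-4 + 2)) = 4*(2*√(-2)) = 4*(2*(I*√2)) = 4*(2*I*√2) = 8*I*√2 ≈ 11.314*I)
a*((-7 + 1)*(-14)) = (8*I*√2)*((-7 + 1)*(-14)) = (8*I*√2)*(-6*(-14)) = (8*I*√2)*84 = 672*I*√2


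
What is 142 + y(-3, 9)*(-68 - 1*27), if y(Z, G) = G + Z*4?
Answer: 427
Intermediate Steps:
y(Z, G) = G + 4*Z
142 + y(-3, 9)*(-68 - 1*27) = 142 + (9 + 4*(-3))*(-68 - 1*27) = 142 + (9 - 12)*(-68 - 27) = 142 - 3*(-95) = 142 + 285 = 427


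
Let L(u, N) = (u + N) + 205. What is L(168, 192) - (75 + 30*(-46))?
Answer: 1870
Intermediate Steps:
L(u, N) = 205 + N + u (L(u, N) = (N + u) + 205 = 205 + N + u)
L(168, 192) - (75 + 30*(-46)) = (205 + 192 + 168) - (75 + 30*(-46)) = 565 - (75 - 1380) = 565 - 1*(-1305) = 565 + 1305 = 1870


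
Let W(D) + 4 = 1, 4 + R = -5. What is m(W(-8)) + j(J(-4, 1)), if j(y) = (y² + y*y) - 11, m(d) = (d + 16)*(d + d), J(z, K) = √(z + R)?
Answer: -115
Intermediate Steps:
R = -9 (R = -4 - 5 = -9)
W(D) = -3 (W(D) = -4 + 1 = -3)
J(z, K) = √(-9 + z) (J(z, K) = √(z - 9) = √(-9 + z))
m(d) = 2*d*(16 + d) (m(d) = (16 + d)*(2*d) = 2*d*(16 + d))
j(y) = -11 + 2*y² (j(y) = (y² + y²) - 11 = 2*y² - 11 = -11 + 2*y²)
m(W(-8)) + j(J(-4, 1)) = 2*(-3)*(16 - 3) + (-11 + 2*(√(-9 - 4))²) = 2*(-3)*13 + (-11 + 2*(√(-13))²) = -78 + (-11 + 2*(I*√13)²) = -78 + (-11 + 2*(-13)) = -78 + (-11 - 26) = -78 - 37 = -115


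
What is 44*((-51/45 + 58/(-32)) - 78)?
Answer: -213697/60 ≈ -3561.6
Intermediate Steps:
44*((-51/45 + 58/(-32)) - 78) = 44*((-51*1/45 + 58*(-1/32)) - 78) = 44*((-17/15 - 29/16) - 78) = 44*(-707/240 - 78) = 44*(-19427/240) = -213697/60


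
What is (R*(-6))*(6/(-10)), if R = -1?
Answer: -18/5 ≈ -3.6000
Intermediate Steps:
(R*(-6))*(6/(-10)) = (-1*(-6))*(6/(-10)) = 6*(6*(-⅒)) = 6*(-⅗) = -18/5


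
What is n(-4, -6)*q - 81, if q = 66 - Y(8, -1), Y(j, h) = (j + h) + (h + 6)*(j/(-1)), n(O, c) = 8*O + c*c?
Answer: 315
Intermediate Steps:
n(O, c) = c² + 8*O (n(O, c) = 8*O + c² = c² + 8*O)
Y(j, h) = h + j - j*(6 + h) (Y(j, h) = (h + j) + (6 + h)*(j*(-1)) = (h + j) + (6 + h)*(-j) = (h + j) - j*(6 + h) = h + j - j*(6 + h))
q = 99 (q = 66 - (-1 - 5*8 - 1*(-1)*8) = 66 - (-1 - 40 + 8) = 66 - 1*(-33) = 66 + 33 = 99)
n(-4, -6)*q - 81 = ((-6)² + 8*(-4))*99 - 81 = (36 - 32)*99 - 81 = 4*99 - 81 = 396 - 81 = 315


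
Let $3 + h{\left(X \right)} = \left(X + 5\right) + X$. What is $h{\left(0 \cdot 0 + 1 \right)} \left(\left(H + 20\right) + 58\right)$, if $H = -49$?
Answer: $116$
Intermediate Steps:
$h{\left(X \right)} = 2 + 2 X$ ($h{\left(X \right)} = -3 + \left(\left(X + 5\right) + X\right) = -3 + \left(\left(5 + X\right) + X\right) = -3 + \left(5 + 2 X\right) = 2 + 2 X$)
$h{\left(0 \cdot 0 + 1 \right)} \left(\left(H + 20\right) + 58\right) = \left(2 + 2 \left(0 \cdot 0 + 1\right)\right) \left(\left(-49 + 20\right) + 58\right) = \left(2 + 2 \left(0 + 1\right)\right) \left(-29 + 58\right) = \left(2 + 2 \cdot 1\right) 29 = \left(2 + 2\right) 29 = 4 \cdot 29 = 116$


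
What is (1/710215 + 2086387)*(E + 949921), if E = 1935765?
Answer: 4275961448522749316/710215 ≈ 6.0207e+12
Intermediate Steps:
(1/710215 + 2086387)*(E + 949921) = (1/710215 + 2086387)*(1935765 + 949921) = (1/710215 + 2086387)*2885686 = (1481783343206/710215)*2885686 = 4275961448522749316/710215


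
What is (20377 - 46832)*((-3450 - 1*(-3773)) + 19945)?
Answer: -536189940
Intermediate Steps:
(20377 - 46832)*((-3450 - 1*(-3773)) + 19945) = -26455*((-3450 + 3773) + 19945) = -26455*(323 + 19945) = -26455*20268 = -536189940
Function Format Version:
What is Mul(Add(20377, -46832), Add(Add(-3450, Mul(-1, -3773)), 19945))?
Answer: -536189940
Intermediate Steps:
Mul(Add(20377, -46832), Add(Add(-3450, Mul(-1, -3773)), 19945)) = Mul(-26455, Add(Add(-3450, 3773), 19945)) = Mul(-26455, Add(323, 19945)) = Mul(-26455, 20268) = -536189940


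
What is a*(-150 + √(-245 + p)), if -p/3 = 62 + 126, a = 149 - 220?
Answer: 10650 - 71*I*√809 ≈ 10650.0 - 2019.4*I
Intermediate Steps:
a = -71
p = -564 (p = -3*(62 + 126) = -3*188 = -564)
a*(-150 + √(-245 + p)) = -71*(-150 + √(-245 - 564)) = -71*(-150 + √(-809)) = -71*(-150 + I*√809) = 10650 - 71*I*√809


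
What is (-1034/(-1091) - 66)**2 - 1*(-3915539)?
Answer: 4665628701243/1190281 ≈ 3.9198e+6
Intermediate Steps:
(-1034/(-1091) - 66)**2 - 1*(-3915539) = (-1034*(-1/1091) - 66)**2 + 3915539 = (1034/1091 - 66)**2 + 3915539 = (-70972/1091)**2 + 3915539 = 5037024784/1190281 + 3915539 = 4665628701243/1190281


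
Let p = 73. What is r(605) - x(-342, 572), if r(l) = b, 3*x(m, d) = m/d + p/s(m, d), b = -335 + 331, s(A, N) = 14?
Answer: -16633/3003 ≈ -5.5388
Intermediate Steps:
b = -4
x(m, d) = 73/42 + m/(3*d) (x(m, d) = (m/d + 73/14)/3 = (73/14 + m/d)/3 = 73/42 + m/(3*d))
r(l) = -4
r(605) - x(-342, 572) = -4 - (73/42 + (⅓)*(-342)/572) = -4 - (73/42 + (⅓)*(-342)*(1/572)) = -4 - (73/42 - 57/286) = -4 - 1*4621/3003 = -4 - 4621/3003 = -16633/3003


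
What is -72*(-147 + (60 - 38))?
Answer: 9000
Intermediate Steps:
-72*(-147 + (60 - 38)) = -72*(-147 + 22) = -72*(-125) = 9000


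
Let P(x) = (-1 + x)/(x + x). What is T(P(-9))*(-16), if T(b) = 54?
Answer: -864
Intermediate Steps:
P(x) = (-1 + x)/(2*x) (P(x) = (-1 + x)/((2*x)) = (-1 + x)*(1/(2*x)) = (-1 + x)/(2*x))
T(P(-9))*(-16) = 54*(-16) = -864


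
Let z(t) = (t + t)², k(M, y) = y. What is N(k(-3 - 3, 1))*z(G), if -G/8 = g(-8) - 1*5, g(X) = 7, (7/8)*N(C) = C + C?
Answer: 16384/7 ≈ 2340.6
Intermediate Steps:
N(C) = 16*C/7 (N(C) = 8*(C + C)/7 = 8*(2*C)/7 = 16*C/7)
G = -16 (G = -8*(7 - 1*5) = -8*(7 - 5) = -8*2 = -16)
z(t) = 4*t² (z(t) = (2*t)² = 4*t²)
N(k(-3 - 3, 1))*z(G) = ((16/7)*1)*(4*(-16)²) = 16*(4*256)/7 = (16/7)*1024 = 16384/7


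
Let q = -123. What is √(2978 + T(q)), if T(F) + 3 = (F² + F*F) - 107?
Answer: √33126 ≈ 182.01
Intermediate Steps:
T(F) = -110 + 2*F² (T(F) = -3 + ((F² + F*F) - 107) = -3 + ((F² + F²) - 107) = -3 + (2*F² - 107) = -3 + (-107 + 2*F²) = -110 + 2*F²)
√(2978 + T(q)) = √(2978 + (-110 + 2*(-123)²)) = √(2978 + (-110 + 2*15129)) = √(2978 + (-110 + 30258)) = √(2978 + 30148) = √33126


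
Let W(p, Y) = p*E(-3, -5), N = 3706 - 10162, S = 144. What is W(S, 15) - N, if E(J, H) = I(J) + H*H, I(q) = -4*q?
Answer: 11784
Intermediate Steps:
E(J, H) = H² - 4*J (E(J, H) = -4*J + H*H = -4*J + H² = H² - 4*J)
N = -6456
W(p, Y) = 37*p (W(p, Y) = p*((-5)² - 4*(-3)) = p*(25 + 12) = p*37 = 37*p)
W(S, 15) - N = 37*144 - 1*(-6456) = 5328 + 6456 = 11784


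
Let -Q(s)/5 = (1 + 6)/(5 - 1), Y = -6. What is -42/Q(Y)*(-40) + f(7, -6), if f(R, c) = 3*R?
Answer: -171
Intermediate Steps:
Q(s) = -35/4 (Q(s) = -5*(1 + 6)/(5 - 1) = -35/4)
-42/Q(Y)*(-40) + f(7, -6) = -42/(-35/4)*(-40) + 3*7 = -42*(-4/35)*(-40) + 21 = (24/5)*(-40) + 21 = -192 + 21 = -171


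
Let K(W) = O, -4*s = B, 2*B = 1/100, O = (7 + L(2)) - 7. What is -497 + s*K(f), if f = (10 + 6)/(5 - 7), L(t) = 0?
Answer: -497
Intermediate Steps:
O = 0 (O = (7 + 0) - 7 = 7 - 7 = 0)
B = 1/200 (B = (1/2)/100 = (1/2)*(1/100) = 1/200 ≈ 0.0050000)
s = -1/800 (s = -1/4*1/200 = -1/800 ≈ -0.0012500)
f = -8 (f = 16/(-2) = 16*(-1/2) = -8)
K(W) = 0
-497 + s*K(f) = -497 - 1/800*0 = -497 + 0 = -497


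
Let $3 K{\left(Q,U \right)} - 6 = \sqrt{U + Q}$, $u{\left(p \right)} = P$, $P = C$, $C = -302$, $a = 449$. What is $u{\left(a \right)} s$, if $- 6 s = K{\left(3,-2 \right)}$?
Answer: $\frac{1057}{9} \approx 117.44$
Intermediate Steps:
$P = -302$
$u{\left(p \right)} = -302$
$K{\left(Q,U \right)} = 2 + \frac{\sqrt{Q + U}}{3}$ ($K{\left(Q,U \right)} = 2 + \frac{\sqrt{U + Q}}{3} = 2 + \frac{\sqrt{Q + U}}{3}$)
$s = - \frac{7}{18}$ ($s = - \frac{2 + \frac{\sqrt{3 - 2}}{3}}{6} = - \frac{2 + \frac{\sqrt{1}}{3}}{6} = - \frac{2 + \frac{1}{3} \cdot 1}{6} = - \frac{2 + \frac{1}{3}}{6} = \left(- \frac{1}{6}\right) \frac{7}{3} = - \frac{7}{18} \approx -0.38889$)
$u{\left(a \right)} s = \left(-302\right) \left(- \frac{7}{18}\right) = \frac{1057}{9}$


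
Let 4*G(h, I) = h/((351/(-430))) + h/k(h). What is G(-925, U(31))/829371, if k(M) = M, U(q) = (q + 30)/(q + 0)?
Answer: 398101/1164436884 ≈ 0.00034188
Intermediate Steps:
U(q) = (30 + q)/q
G(h, I) = ¼ - 215*h/702 (G(h, I) = (h/((351/(-430))) + h/h)/4 = (h/((351*(-1/430))) + 1)/4 = (h/(-351/430) + 1)/4 = (h*(-430/351) + 1)/4 = (-430*h/351 + 1)/4 = (1 - 430*h/351)/4 = ¼ - 215*h/702)
G(-925, U(31))/829371 = (¼ - 215/702*(-925))/829371 = (¼ + 198875/702)*(1/829371) = (398101/1404)*(1/829371) = 398101/1164436884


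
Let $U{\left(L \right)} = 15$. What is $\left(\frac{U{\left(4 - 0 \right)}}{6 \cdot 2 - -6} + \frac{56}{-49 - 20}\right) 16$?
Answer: $\frac{8}{23} \approx 0.34783$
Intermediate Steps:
$\left(\frac{U{\left(4 - 0 \right)}}{6 \cdot 2 - -6} + \frac{56}{-49 - 20}\right) 16 = \left(\frac{15}{6 \cdot 2 - -6} + \frac{56}{-49 - 20}\right) 16 = \left(\frac{15}{12 + 6} + \frac{56}{-49 - 20}\right) 16 = \left(\frac{15}{18} + \frac{56}{-69}\right) 16 = \left(15 \cdot \frac{1}{18} + 56 \left(- \frac{1}{69}\right)\right) 16 = \left(\frac{5}{6} - \frac{56}{69}\right) 16 = \frac{1}{46} \cdot 16 = \frac{8}{23}$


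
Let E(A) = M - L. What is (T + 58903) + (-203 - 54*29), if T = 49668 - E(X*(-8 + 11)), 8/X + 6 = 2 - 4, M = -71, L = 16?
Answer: 106889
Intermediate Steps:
X = -1 (X = 8/(-6 + (2 - 4)) = 8/(-6 - 2) = 8/(-8) = 8*(-⅛) = -1)
E(A) = -87 (E(A) = -71 - 1*16 = -71 - 16 = -87)
T = 49755 (T = 49668 - 1*(-87) = 49668 + 87 = 49755)
(T + 58903) + (-203 - 54*29) = (49755 + 58903) + (-203 - 54*29) = 108658 + (-203 - 1566) = 108658 - 1769 = 106889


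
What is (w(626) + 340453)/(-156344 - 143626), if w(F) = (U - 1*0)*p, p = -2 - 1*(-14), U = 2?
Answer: -340477/299970 ≈ -1.1350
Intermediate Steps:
p = 12 (p = -2 + 14 = 12)
w(F) = 24 (w(F) = (2 - 1*0)*12 = (2 + 0)*12 = 2*12 = 24)
(w(626) + 340453)/(-156344 - 143626) = (24 + 340453)/(-156344 - 143626) = 340477/(-299970) = 340477*(-1/299970) = -340477/299970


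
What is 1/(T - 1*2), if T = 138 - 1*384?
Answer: -1/248 ≈ -0.0040323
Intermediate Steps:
T = -246 (T = 138 - 384 = -246)
1/(T - 1*2) = 1/(-246 - 1*2) = 1/(-246 - 2) = 1/(-248) = -1/248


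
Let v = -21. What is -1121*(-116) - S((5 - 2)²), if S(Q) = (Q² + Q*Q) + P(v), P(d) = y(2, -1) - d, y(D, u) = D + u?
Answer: 129852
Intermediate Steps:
P(d) = 1 - d (P(d) = (2 - 1) - d = 1 - d)
S(Q) = 22 + 2*Q² (S(Q) = (Q² + Q*Q) + (1 - 1*(-21)) = (Q² + Q²) + (1 + 21) = 2*Q² + 22 = 22 + 2*Q²)
-1121*(-116) - S((5 - 2)²) = -1121*(-116) - (22 + 2*((5 - 2)²)²) = 130036 - (22 + 2*(3²)²) = 130036 - (22 + 2*9²) = 130036 - (22 + 2*81) = 130036 - (22 + 162) = 130036 - 1*184 = 130036 - 184 = 129852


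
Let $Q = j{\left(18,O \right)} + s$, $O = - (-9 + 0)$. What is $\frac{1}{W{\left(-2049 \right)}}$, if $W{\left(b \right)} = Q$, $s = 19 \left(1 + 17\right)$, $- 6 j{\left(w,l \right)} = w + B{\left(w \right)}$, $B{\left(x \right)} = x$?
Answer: $\frac{1}{336} \approx 0.0029762$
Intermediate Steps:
$O = 9$ ($O = \left(-1\right) \left(-9\right) = 9$)
$j{\left(w,l \right)} = - \frac{w}{3}$ ($j{\left(w,l \right)} = - \frac{w + w}{6} = - \frac{2 w}{6} = - \frac{w}{3}$)
$s = 342$ ($s = 19 \cdot 18 = 342$)
$Q = 336$ ($Q = \left(- \frac{1}{3}\right) 18 + 342 = -6 + 342 = 336$)
$W{\left(b \right)} = 336$
$\frac{1}{W{\left(-2049 \right)}} = \frac{1}{336}$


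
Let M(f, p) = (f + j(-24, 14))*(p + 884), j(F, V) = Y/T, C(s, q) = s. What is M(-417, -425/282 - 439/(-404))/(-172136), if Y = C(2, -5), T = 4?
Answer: 41926743425/19611110208 ≈ 2.1379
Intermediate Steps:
Y = 2
j(F, V) = ½ (j(F, V) = 2/4 = 2*(¼) = ½)
M(f, p) = (½ + f)*(884 + p) (M(f, p) = (f + ½)*(p + 884) = (½ + f)*(884 + p))
M(-417, -425/282 - 439/(-404))/(-172136) = (442 + (-425/282 - 439/(-404))/2 + 884*(-417) - 417*(-425/282 - 439/(-404)))/(-172136) = (442 + (-425*1/282 - 439*(-1/404))/2 - 368628 - 417*(-425*1/282 - 439*(-1/404)))*(-1/172136) = (442 + (-425/282 + 439/404)/2 - 368628 - 417*(-425/282 + 439/404))*(-1/172136) = (442 + (½)*(-23951/56964) - 368628 - 417*(-23951/56964))*(-1/172136) = (442 - 23951/113928 - 368628 + 3329189/18988)*(-1/172136) = -41926743425/113928*(-1/172136) = 41926743425/19611110208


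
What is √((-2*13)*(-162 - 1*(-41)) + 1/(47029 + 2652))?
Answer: 7*√158468628363/49681 ≈ 56.089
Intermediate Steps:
√((-2*13)*(-162 - 1*(-41)) + 1/(47029 + 2652)) = √(-26*(-162 + 41) + 1/49681) = √(-26*(-121) + 1/49681) = √(3146 + 1/49681) = √(156296427/49681) = 7*√158468628363/49681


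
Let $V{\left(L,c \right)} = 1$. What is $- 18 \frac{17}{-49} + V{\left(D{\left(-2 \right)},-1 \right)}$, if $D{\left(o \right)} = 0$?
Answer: $\frac{355}{49} \approx 7.2449$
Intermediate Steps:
$- 18 \frac{17}{-49} + V{\left(D{\left(-2 \right)},-1 \right)} = - 18 \frac{17}{-49} + 1 = - 18 \cdot 17 \left(- \frac{1}{49}\right) + 1 = \left(-18\right) \left(- \frac{17}{49}\right) + 1 = \frac{306}{49} + 1 = \frac{355}{49}$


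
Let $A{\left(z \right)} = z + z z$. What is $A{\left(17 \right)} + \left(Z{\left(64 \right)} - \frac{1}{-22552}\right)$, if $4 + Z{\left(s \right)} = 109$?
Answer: $\frac{9268873}{22552} \approx 411.0$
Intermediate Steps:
$Z{\left(s \right)} = 105$ ($Z{\left(s \right)} = -4 + 109 = 105$)
$A{\left(z \right)} = z + z^{2}$
$A{\left(17 \right)} + \left(Z{\left(64 \right)} - \frac{1}{-22552}\right) = 17 \left(1 + 17\right) + \left(105 - \frac{1}{-22552}\right) = 17 \cdot 18 + \left(105 - - \frac{1}{22552}\right) = 306 + \left(105 + \frac{1}{22552}\right) = 306 + \frac{2367961}{22552} = \frac{9268873}{22552}$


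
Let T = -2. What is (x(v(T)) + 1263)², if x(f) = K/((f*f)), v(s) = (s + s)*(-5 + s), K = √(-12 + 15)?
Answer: (990192 + √3)²/614656 ≈ 1.5952e+6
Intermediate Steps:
K = √3 ≈ 1.7320
v(s) = 2*s*(-5 + s) (v(s) = (2*s)*(-5 + s) = 2*s*(-5 + s))
x(f) = √3/f² (x(f) = √3/((f*f)) = √3/(f²) = √3/f²)
(x(v(T)) + 1263)² = (√3/(2*(-2)*(-5 - 2))² + 1263)² = (√3/(2*(-2)*(-7))² + 1263)² = (√3/28² + 1263)² = (√3*(1/784) + 1263)² = (√3/784 + 1263)² = (1263 + √3/784)²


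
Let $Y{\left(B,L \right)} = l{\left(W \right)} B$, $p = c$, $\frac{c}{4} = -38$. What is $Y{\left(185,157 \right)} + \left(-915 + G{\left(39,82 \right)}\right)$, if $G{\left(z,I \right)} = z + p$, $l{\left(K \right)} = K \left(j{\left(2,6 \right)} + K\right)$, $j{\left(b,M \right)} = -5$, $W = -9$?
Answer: $22282$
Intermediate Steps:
$c = -152$ ($c = 4 \left(-38\right) = -152$)
$l{\left(K \right)} = K \left(-5 + K\right)$
$p = -152$
$G{\left(z,I \right)} = -152 + z$ ($G{\left(z,I \right)} = z - 152 = -152 + z$)
$Y{\left(B,L \right)} = 126 B$ ($Y{\left(B,L \right)} = - 9 \left(-5 - 9\right) B = \left(-9\right) \left(-14\right) B = 126 B$)
$Y{\left(185,157 \right)} + \left(-915 + G{\left(39,82 \right)}\right) = 126 \cdot 185 + \left(-915 + \left(-152 + 39\right)\right) = 23310 - 1028 = 22282$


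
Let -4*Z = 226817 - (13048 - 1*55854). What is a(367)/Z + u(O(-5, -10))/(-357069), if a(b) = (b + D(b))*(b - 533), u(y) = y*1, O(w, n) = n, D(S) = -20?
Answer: 82274250382/96274014987 ≈ 0.85458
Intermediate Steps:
u(y) = y
Z = -269623/4 (Z = -(226817 - (13048 - 1*55854))/4 = -(226817 - (13048 - 55854))/4 = -(226817 - 1*(-42806))/4 = -(226817 + 42806)/4 = -1/4*269623 = -269623/4 ≈ -67406.)
a(b) = (-533 + b)*(-20 + b) (a(b) = (b - 20)*(b - 533) = (-20 + b)*(-533 + b) = (-533 + b)*(-20 + b))
a(367)/Z + u(O(-5, -10))/(-357069) = (10660 + 367**2 - 553*367)/(-269623/4) - 10/(-357069) = (10660 + 134689 - 202951)*(-4/269623) - 10*(-1/357069) = -57602*(-4/269623) + 10/357069 = 230408/269623 + 10/357069 = 82274250382/96274014987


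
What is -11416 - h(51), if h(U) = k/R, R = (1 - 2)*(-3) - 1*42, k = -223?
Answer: -445447/39 ≈ -11422.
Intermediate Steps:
R = -39 (R = -1*(-3) - 42 = 3 - 42 = -39)
h(U) = 223/39 (h(U) = -223/(-39) = -223*(-1/39) = 223/39)
-11416 - h(51) = -11416 - 1*223/39 = -11416 - 223/39 = -445447/39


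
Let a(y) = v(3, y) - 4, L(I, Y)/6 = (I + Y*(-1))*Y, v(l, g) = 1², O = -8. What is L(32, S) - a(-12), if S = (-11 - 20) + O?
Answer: -16611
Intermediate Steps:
v(l, g) = 1
S = -39 (S = (-11 - 20) - 8 = -31 - 8 = -39)
L(I, Y) = 6*Y*(I - Y) (L(I, Y) = 6*((I + Y*(-1))*Y) = 6*((I - Y)*Y) = 6*(Y*(I - Y)) = 6*Y*(I - Y))
a(y) = -3 (a(y) = 1 - 4 = -3)
L(32, S) - a(-12) = 6*(-39)*(32 - 1*(-39)) - 1*(-3) = 6*(-39)*(32 + 39) + 3 = 6*(-39)*71 + 3 = -16614 + 3 = -16611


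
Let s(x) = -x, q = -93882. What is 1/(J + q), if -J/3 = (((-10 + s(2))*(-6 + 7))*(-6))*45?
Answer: -1/103602 ≈ -9.6523e-6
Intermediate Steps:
J = -9720 (J = -3*((-10 - 1*2)*(-6 + 7))*(-6)*45 = -3*((-10 - 2)*1)*(-6)*45 = -3*-12*1*(-6)*45 = -3*(-12*(-6))*45 = -216*45 = -3*3240 = -9720)
1/(J + q) = 1/(-9720 - 93882) = 1/(-103602) = -1/103602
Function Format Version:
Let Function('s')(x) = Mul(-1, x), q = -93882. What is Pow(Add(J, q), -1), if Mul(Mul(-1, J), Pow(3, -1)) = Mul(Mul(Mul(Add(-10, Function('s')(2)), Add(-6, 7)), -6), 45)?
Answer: Rational(-1, 103602) ≈ -9.6523e-6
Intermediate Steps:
J = -9720 (J = Mul(-3, Mul(Mul(Mul(Add(-10, Mul(-1, 2)), Add(-6, 7)), -6), 45)) = Mul(-3, Mul(Mul(Mul(Add(-10, -2), 1), -6), 45)) = Mul(-3, Mul(Mul(Mul(-12, 1), -6), 45)) = Mul(-3, Mul(Mul(-12, -6), 45)) = Mul(-3, Mul(72, 45)) = Mul(-3, 3240) = -9720)
Pow(Add(J, q), -1) = Pow(Add(-9720, -93882), -1) = Pow(-103602, -1) = Rational(-1, 103602)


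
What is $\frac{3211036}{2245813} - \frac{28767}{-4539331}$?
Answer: $\frac{14640560559487}{10194488571103} \approx 1.4361$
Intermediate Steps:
$\frac{3211036}{2245813} - \frac{28767}{-4539331} = 3211036 \cdot \frac{1}{2245813} - - \frac{28767}{4539331} = \frac{3211036}{2245813} + \frac{28767}{4539331} = \frac{14640560559487}{10194488571103}$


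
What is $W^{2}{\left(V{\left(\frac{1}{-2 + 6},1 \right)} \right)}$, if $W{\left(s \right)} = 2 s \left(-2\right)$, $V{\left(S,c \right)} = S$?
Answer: $1$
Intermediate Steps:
$W{\left(s \right)} = - 4 s$
$W^{2}{\left(V{\left(\frac{1}{-2 + 6},1 \right)} \right)} = \left(- \frac{4}{-2 + 6}\right)^{2} = \left(- \frac{4}{4}\right)^{2} = \left(\left(-4\right) \frac{1}{4}\right)^{2} = \left(-1\right)^{2} = 1$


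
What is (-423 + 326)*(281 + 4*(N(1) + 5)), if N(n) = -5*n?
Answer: -27257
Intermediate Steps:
(-423 + 326)*(281 + 4*(N(1) + 5)) = (-423 + 326)*(281 + 4*(-5*1 + 5)) = -97*(281 + 4*(-5 + 5)) = -97*(281 + 4*0) = -97*(281 + 0) = -97*281 = -27257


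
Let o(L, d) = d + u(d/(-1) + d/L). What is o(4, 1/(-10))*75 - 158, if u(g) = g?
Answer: -1279/8 ≈ -159.88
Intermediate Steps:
o(L, d) = d/L (o(L, d) = d + (d/(-1) + d/L) = d + (d*(-1) + d/L) = d + (-d + d/L) = d/L)
o(4, 1/(-10))*75 - 158 = (1/(-10*4))*75 - 158 = -⅒*¼*75 - 158 = -1/40*75 - 158 = -15/8 - 158 = -1279/8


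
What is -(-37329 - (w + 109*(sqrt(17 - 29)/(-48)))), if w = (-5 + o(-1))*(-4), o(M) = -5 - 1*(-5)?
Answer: 37349 - 109*I*sqrt(3)/24 ≈ 37349.0 - 7.8664*I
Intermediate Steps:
o(M) = 0 (o(M) = -5 + 5 = 0)
w = 20 (w = (-5 + 0)*(-4) = -5*(-4) = 20)
-(-37329 - (w + 109*(sqrt(17 - 29)/(-48)))) = -(-37329 - (20 + 109*(sqrt(17 - 29)/(-48)))) = -(-37329 - (20 + 109*(sqrt(-12)*(-1/48)))) = -(-37329 - (20 + 109*((2*I*sqrt(3))*(-1/48)))) = -(-37329 - (20 + 109*(-I*sqrt(3)/24))) = -(-37329 - (20 - 109*I*sqrt(3)/24)) = -(-37329 + (-20 + 109*I*sqrt(3)/24)) = -(-37349 + 109*I*sqrt(3)/24) = 37349 - 109*I*sqrt(3)/24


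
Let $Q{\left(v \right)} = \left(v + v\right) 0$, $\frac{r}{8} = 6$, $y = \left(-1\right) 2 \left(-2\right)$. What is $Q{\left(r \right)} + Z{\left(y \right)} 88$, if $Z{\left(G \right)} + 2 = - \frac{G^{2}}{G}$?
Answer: $-528$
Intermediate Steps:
$y = 4$ ($y = \left(-2\right) \left(-2\right) = 4$)
$r = 48$ ($r = 8 \cdot 6 = 48$)
$Q{\left(v \right)} = 0$ ($Q{\left(v \right)} = 2 v 0 = 0$)
$Z{\left(G \right)} = -2 - G$ ($Z{\left(G \right)} = -2 - \frac{G^{2}}{G} = -2 - G$)
$Q{\left(r \right)} + Z{\left(y \right)} 88 = 0 + \left(-2 - 4\right) 88 = 0 - 528 = -528$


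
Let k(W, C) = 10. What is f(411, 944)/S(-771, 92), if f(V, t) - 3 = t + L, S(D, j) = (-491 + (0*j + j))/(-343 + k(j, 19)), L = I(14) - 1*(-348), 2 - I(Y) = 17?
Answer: 142080/133 ≈ 1068.3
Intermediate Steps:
I(Y) = -15 (I(Y) = 2 - 1*17 = 2 - 17 = -15)
L = 333 (L = -15 - 1*(-348) = -15 + 348 = 333)
S(D, j) = 491/333 - j/333 (S(D, j) = (-491 + (0*j + j))/(-343 + 10) = (-491 + (0 + j))/(-333) = (-491 + j)*(-1/333) = 491/333 - j/333)
f(V, t) = 336 + t (f(V, t) = 3 + (t + 333) = 3 + (333 + t) = 336 + t)
f(411, 944)/S(-771, 92) = (336 + 944)/(491/333 - 1/333*92) = 1280/(491/333 - 92/333) = 1280/(133/111) = 1280*(111/133) = 142080/133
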